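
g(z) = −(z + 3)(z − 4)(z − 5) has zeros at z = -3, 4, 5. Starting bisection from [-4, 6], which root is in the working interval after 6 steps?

-3

g(1) = -48 < 0, so the root lies in [-4, 1]
g(-1.5) = -53.625 < 0, so the root lies in [-4, -1.5]
g(-2.75) = -13.078125 < 0, so the root lies in [-4, -2.75]
g(-3.375) = 23.1621 > 0, so the root lies in [-3.375, -2.75]
g(-3.0625) = 3.5588 > 0, so the root lies in [-3.0625, -2.75]
g(-2.90625) = -5.119 < 0, so the root lies in [-3.0625, -2.90625]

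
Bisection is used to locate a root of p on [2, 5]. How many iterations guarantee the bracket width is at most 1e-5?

19

Width after n steps is 3/2^n. Need 2^n ≥ 3/1e-5 = 300000.
2^18 = 262144 < 300000 ≤ 2^19 = 524288, so n = 19.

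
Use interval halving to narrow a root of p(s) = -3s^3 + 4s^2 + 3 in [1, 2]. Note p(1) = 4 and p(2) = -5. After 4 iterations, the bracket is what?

p(1.5) = 1.875 > 0, so the root lies in [1.5, 2]
p(1.75) = -0.828125 < 0, so the root lies in [1.5, 1.75]
p(1.625) = 0.689453 > 0, so the root lies in [1.625, 1.75]
p(1.6875) = -0.0256 < 0, so the root lies in [1.625, 1.6875]

[1.625, 1.6875]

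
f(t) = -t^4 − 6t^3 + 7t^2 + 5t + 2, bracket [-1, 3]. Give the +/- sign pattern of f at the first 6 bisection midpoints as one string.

+--+++

f(1) = 7 > 0, so the root lies in [1, 3]
f(2) = -24 < 0, so the root lies in [1, 2]
f(1.5) = -0.0625 < 0, so the root lies in [1, 1.5]
f(1.25) = 5.0273 > 0, so the root lies in [1.25, 1.5]
f(1.375) = 2.9373 > 0, so the root lies in [1.375, 1.5]
f(1.4375) = 1.5596 > 0, so the root lies in [1.4375, 1.5]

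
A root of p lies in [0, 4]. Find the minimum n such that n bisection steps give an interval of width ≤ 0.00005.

17

Width after n steps is 4/2^n. Need 2^n ≥ 4/0.00005 = 80000.
2^16 = 65536 < 80000 ≤ 2^17 = 131072, so n = 17.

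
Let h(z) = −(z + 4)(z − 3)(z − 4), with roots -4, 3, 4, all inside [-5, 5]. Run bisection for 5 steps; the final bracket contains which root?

midpoint 0: h = -48 < 0 → [-5, 0]
midpoint -2.5: h = -53.625 < 0 → [-5, -2.5]
midpoint -3.75: h = -13.078125 < 0 → [-5, -3.75]
midpoint -4.375: h = 23.1621 > 0 → [-4.375, -3.75]
midpoint -4.0625: h = 3.5588 > 0 → [-4.0625, -3.75]

-4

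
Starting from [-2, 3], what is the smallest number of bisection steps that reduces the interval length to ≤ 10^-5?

19

Width after n steps is 5/2^n. Need 2^n ≥ 5/10^-5 = 500000.
2^18 = 262144 < 500000 ≤ 2^19 = 524288, so n = 19.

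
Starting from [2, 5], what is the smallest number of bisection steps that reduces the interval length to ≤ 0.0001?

15

Width after n steps is 3/2^n. Need 2^n ≥ 3/0.0001 = 30000.
2^14 = 16384 < 30000 ≤ 2^15 = 32768, so n = 15.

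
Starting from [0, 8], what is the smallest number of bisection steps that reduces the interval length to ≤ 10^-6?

Width after n steps is 8/2^n. Need 2^n ≥ 8/10^-6 = 8000000.
2^22 = 4194304 < 8000000 ≤ 2^23 = 8388608, so n = 23.

23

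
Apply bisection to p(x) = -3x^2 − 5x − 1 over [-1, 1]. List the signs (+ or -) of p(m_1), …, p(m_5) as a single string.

m = 0, p(m) = -1 (−); new bracket [-1, 0]
m = -0.5, p(m) = 0.75 (+); new bracket [-0.5, 0]
m = -0.25, p(m) = 0.0625 (+); new bracket [-0.25, 0]
m = -0.125, p(m) = -0.4219 (−); new bracket [-0.25, -0.125]
m = -0.1875, p(m) = -0.168 (−); new bracket [-0.25, -0.1875]

-++--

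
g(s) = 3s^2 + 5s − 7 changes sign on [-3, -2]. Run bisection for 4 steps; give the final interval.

[-2.625, -2.5625]

midpoint -2.5: g = -0.75 < 0 → [-3, -2.5]
midpoint -2.75: g = 1.9375 > 0 → [-2.75, -2.5]
midpoint -2.625: g = 0.546875 > 0 → [-2.625, -2.5]
midpoint -2.5625: g = -0.1133 < 0 → [-2.625, -2.5625]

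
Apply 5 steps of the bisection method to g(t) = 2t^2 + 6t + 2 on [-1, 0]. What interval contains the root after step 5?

t = -0.5 gives g = -0.5, negative; keep [-0.5, 0]
t = -0.25 gives g = 0.625, positive; keep [-0.5, -0.25]
t = -0.375 gives g = 0.03125, positive; keep [-0.5, -0.375]
t = -0.4375 gives g = -0.2422, negative; keep [-0.4375, -0.375]
t = -0.40625 gives g = -0.1074, negative; keep [-0.40625, -0.375]

[-0.40625, -0.375]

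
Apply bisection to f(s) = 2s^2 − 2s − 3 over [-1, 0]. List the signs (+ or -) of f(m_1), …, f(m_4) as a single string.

--+-

m = -0.5, f(m) = -1.5 (−); new bracket [-1, -0.5]
m = -0.75, f(m) = -0.375 (−); new bracket [-1, -0.75]
m = -0.875, f(m) = 0.28125 (+); new bracket [-0.875, -0.75]
m = -0.8125, f(m) = -0.0547 (−); new bracket [-0.875, -0.8125]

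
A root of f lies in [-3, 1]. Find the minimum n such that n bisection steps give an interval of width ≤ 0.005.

Width after n steps is 4/2^n. Need 2^n ≥ 4/0.005 = 800.
2^9 = 512 < 800 ≤ 2^10 = 1024, so n = 10.

10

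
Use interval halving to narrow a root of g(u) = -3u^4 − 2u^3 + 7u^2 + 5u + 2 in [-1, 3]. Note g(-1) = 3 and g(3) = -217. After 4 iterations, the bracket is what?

midpoint 1: g = 9 > 0 → [1, 3]
midpoint 2: g = -24 < 0 → [1, 2]
midpoint 1.5: g = 3.3125 > 0 → [1.5, 2]
midpoint 1.75: g = -6.668 < 0 → [1.5, 1.75]

[1.5, 1.75]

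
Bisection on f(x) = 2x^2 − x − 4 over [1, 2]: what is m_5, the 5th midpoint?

m = 1.5, f(m) = -1 (−); new bracket [1.5, 2]
m = 1.75, f(m) = 0.375 (+); new bracket [1.5, 1.75]
m = 1.625, f(m) = -0.34375 (−); new bracket [1.625, 1.75]
m = 1.6875, f(m) = 0.0078 (+); new bracket [1.625, 1.6875]
m = 1.65625, f(m) = -0.1699 (−); new bracket [1.65625, 1.6875]

1.65625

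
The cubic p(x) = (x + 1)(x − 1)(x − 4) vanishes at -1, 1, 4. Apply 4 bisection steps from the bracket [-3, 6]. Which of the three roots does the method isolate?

m = 1.5, p(m) = -3.125 (−); new bracket [1.5, 6]
m = 3.75, p(m) = -3.265625 (−); new bracket [3.75, 6]
m = 4.875, p(m) = 19.919922 (+); new bracket [3.75, 4.875]
m = 4.3125, p(m) = 5.4993 (+); new bracket [3.75, 4.3125]

4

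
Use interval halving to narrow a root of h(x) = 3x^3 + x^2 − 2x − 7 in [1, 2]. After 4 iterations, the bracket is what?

[1.375, 1.4375]

x = 1.5 gives h = 2.375, positive; keep [1, 1.5]
x = 1.25 gives h = -2.078125, negative; keep [1.25, 1.5]
x = 1.375 gives h = -0.060547, negative; keep [1.375, 1.5]
x = 1.4375 gives h = 1.1028, positive; keep [1.375, 1.4375]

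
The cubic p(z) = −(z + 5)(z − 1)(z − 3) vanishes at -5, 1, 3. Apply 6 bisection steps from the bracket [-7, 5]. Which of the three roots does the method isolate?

-5

m = -1, p(m) = -32 (−); new bracket [-7, -1]
m = -4, p(m) = -35 (−); new bracket [-7, -4]
m = -5.5, p(m) = 27.625 (+); new bracket [-5.5, -4]
m = -4.75, p(m) = -11.1406 (−); new bracket [-5.5, -4.75]
m = -5.125, p(m) = 6.2207 (+); new bracket [-5.125, -4.75]
m = -4.9375, p(m) = -2.9456 (−); new bracket [-5.125, -4.9375]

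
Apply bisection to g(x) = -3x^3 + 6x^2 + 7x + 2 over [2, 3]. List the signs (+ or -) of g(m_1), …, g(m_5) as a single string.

g(2.5) = 10.125 > 0, so the root lies in [2.5, 3]
g(2.75) = 4.234375 > 0, so the root lies in [2.75, 3]
g(2.875) = 0.427734 > 0, so the root lies in [2.875, 3]
g(2.9375) = -1.7063 < 0, so the root lies in [2.875, 2.9375]
g(2.90625) = -0.6196 < 0, so the root lies in [2.875, 2.90625]

+++--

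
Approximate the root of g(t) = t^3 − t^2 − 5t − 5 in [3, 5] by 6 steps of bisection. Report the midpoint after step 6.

3.09375

t = 4 gives g = 23, positive; keep [3, 4]
t = 3.5 gives g = 8.125, positive; keep [3, 3.5]
t = 3.25 gives g = 2.515625, positive; keep [3, 3.25]
t = 3.125 gives g = 0.127, positive; keep [3, 3.125]
t = 3.0625 gives g = -0.9685, negative; keep [3.0625, 3.125]
t = 3.09375 gives g = -0.4289, negative; keep [3.09375, 3.125]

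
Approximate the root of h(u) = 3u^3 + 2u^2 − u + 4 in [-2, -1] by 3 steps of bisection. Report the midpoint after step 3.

u = -1.5 gives h = -0.125, negative; keep [-1.5, -1]
u = -1.25 gives h = 2.515625, positive; keep [-1.5, -1.25]
u = -1.375 gives h = 1.357422, positive; keep [-1.5, -1.375]

-1.375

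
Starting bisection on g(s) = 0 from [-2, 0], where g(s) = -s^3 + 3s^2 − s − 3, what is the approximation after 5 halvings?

midpoint -1: g = 2 > 0 → [-1, 0]
midpoint -0.5: g = -1.625 < 0 → [-1, -0.5]
midpoint -0.75: g = -0.140625 < 0 → [-1, -0.75]
midpoint -0.875: g = 0.8418 > 0 → [-0.875, -0.75]
midpoint -0.8125: g = 0.3293 > 0 → [-0.8125, -0.75]

-0.8125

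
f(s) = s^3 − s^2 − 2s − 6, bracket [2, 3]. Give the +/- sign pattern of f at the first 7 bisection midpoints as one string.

m = 2.5, f(m) = -1.625 (−); new bracket [2.5, 3]
m = 2.75, f(m) = 1.734375 (+); new bracket [2.5, 2.75]
m = 2.625, f(m) = -0.052734 (−); new bracket [2.625, 2.75]
m = 2.6875, f(m) = 0.8132 (+); new bracket [2.625, 2.6875]
m = 2.65625, f(m) = 0.3734 (+); new bracket [2.625, 2.65625]
m = 2.640625, f(m) = 0.1587 (+); new bracket [2.625, 2.640625]
m = 2.6328125, f(m) = 0.0525 (+); new bracket [2.625, 2.6328125]

-+-++++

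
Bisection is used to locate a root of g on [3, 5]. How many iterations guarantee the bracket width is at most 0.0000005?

Width after n steps is 2/2^n. Need 2^n ≥ 2/0.0000005 = 4000000.
2^21 = 2097152 < 4000000 ≤ 2^22 = 4194304, so n = 22.

22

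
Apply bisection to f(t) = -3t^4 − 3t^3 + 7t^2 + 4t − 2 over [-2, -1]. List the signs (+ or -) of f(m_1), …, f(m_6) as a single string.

f(-1.5) = 2.6875 > 0, so the root lies in [-2, -1.5]
f(-1.75) = 0.378906 > 0, so the root lies in [-2, -1.75]
f(-1.875) = -2.194092 < 0, so the root lies in [-1.875, -1.75]
f(-1.8125) = -0.7676 < 0, so the root lies in [-1.8125, -1.75]
f(-1.78125) = -0.1611 < 0, so the root lies in [-1.78125, -1.75]
f(-1.765625) = 0.117 > 0, so the root lies in [-1.78125, -1.765625]

++---+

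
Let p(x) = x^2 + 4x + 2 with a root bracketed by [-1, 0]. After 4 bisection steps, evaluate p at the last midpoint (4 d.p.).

0.0664

m = -0.5, p(m) = 0.25 (+); new bracket [-1, -0.5]
m = -0.75, p(m) = -0.4375 (−); new bracket [-0.75, -0.5]
m = -0.625, p(m) = -0.109375 (−); new bracket [-0.625, -0.5]
m = -0.5625, p(m) = 0.0664 (+); new bracket [-0.625, -0.5625]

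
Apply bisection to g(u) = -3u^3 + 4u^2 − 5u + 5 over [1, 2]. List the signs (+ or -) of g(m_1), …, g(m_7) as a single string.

m = 1.5, g(m) = -3.625 (−); new bracket [1, 1.5]
m = 1.25, g(m) = -0.859375 (−); new bracket [1, 1.25]
m = 1.125, g(m) = 0.166016 (+); new bracket [1.125, 1.25]
m = 1.1875, g(m) = -0.3206 (−); new bracket [1.125, 1.1875]
m = 1.15625, g(m) = -0.071 (−); new bracket [1.125, 1.15625]
m = 1.140625, g(m) = 0.049 (+); new bracket [1.140625, 1.15625]
m = 1.1484375, g(m) = -0.0106 (−); new bracket [1.140625, 1.1484375]

--+--+-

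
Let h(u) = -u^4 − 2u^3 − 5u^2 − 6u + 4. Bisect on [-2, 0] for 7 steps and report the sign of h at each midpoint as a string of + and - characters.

+++--+-

h(-1) = 6 > 0, so the root lies in [-2, -1]
h(-1.5) = 3.4375 > 0, so the root lies in [-2, -1.5]
h(-1.75) = 0.527344 > 0, so the root lies in [-2, -1.75]
h(-1.875) = -1.5042 < 0, so the root lies in [-1.875, -1.75]
h(-1.8125) = -0.4343 < 0, so the root lies in [-1.8125, -1.75]
h(-1.78125) = 0.0595 > 0, so the root lies in [-1.8125, -1.78125]
h(-1.796875) = -0.1841 < 0, so the root lies in [-1.796875, -1.78125]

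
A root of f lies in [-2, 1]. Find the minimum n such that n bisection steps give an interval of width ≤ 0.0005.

Width after n steps is 3/2^n. Need 2^n ≥ 3/0.0005 = 6000.
2^12 = 4096 < 6000 ≤ 2^13 = 8192, so n = 13.

13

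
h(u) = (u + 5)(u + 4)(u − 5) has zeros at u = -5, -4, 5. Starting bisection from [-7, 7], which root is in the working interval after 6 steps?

midpoint 0: h = -100 < 0 → [0, 7]
midpoint 3.5: h = -95.625 < 0 → [3.5, 7]
midpoint 5.25: h = 23.703125 > 0 → [3.5, 5.25]
midpoint 4.375: h = -49.0723 < 0 → [4.375, 5.25]
midpoint 4.8125: h = -16.2136 < 0 → [4.8125, 5.25]
midpoint 5.03125: h = 2.8311 > 0 → [4.8125, 5.03125]

5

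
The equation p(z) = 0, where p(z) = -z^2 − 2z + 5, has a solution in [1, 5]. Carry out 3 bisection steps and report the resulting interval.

p(3) = -10 < 0, so the root lies in [1, 3]
p(2) = -3 < 0, so the root lies in [1, 2]
p(1.5) = -0.25 < 0, so the root lies in [1, 1.5]

[1, 1.5]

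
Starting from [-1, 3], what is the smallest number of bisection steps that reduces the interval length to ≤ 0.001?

Width after n steps is 4/2^n. Need 2^n ≥ 4/0.001 = 4000.
2^11 = 2048 < 4000 ≤ 2^12 = 4096, so n = 12.

12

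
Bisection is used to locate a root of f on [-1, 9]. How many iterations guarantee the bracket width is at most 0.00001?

Width after n steps is 10/2^n. Need 2^n ≥ 10/0.00001 = 1000000.
2^19 = 524288 < 1000000 ≤ 2^20 = 1048576, so n = 20.

20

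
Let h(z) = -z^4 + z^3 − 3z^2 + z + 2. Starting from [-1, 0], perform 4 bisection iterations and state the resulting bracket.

[-0.625, -0.5625]

z = -0.5 gives h = 0.5625, positive; keep [-1, -0.5]
z = -0.75 gives h = -1.175781, negative; keep [-0.75, -0.5]
z = -0.625 gives h = -0.193604, negative; keep [-0.625, -0.5]
z = -0.5625 gives h = 0.2102, positive; keep [-0.625, -0.5625]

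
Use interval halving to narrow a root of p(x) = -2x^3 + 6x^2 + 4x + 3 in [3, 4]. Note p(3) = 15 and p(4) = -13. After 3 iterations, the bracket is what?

[3.625, 3.75]

midpoint 3.5: p = 4.75 > 0 → [3.5, 4]
midpoint 3.75: p = -3.09375 < 0 → [3.5, 3.75]
midpoint 3.625: p = 1.074219 > 0 → [3.625, 3.75]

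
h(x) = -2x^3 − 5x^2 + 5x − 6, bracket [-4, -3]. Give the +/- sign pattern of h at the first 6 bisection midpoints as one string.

h(-3.5) = 1 > 0, so the root lies in [-3.5, -3]
h(-3.25) = -6.40625 < 0, so the root lies in [-3.5, -3.25]
h(-3.375) = -2.941406 < 0, so the root lies in [-3.5, -3.375]
h(-3.4375) = -1.0317 < 0, so the root lies in [-3.5, -3.4375]
h(-3.46875) = -0.0313 < 0, so the root lies in [-3.5, -3.46875]
h(-3.484375) = 0.4805 > 0, so the root lies in [-3.484375, -3.46875]

+----+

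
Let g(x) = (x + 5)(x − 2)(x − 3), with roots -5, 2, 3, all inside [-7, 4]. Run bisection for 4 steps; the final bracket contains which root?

-5

g(-1.5) = 55.125 > 0, so the root lies in [-7, -1.5]
g(-4.25) = 33.984375 > 0, so the root lies in [-7, -4.25]
g(-5.625) = -41.103516 < 0, so the root lies in [-5.625, -4.25]
g(-4.9375) = 3.4417 > 0, so the root lies in [-5.625, -4.9375]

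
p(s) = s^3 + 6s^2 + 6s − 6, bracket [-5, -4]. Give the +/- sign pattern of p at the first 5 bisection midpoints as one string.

-+---

midpoint -4.5: p = -2.625 < 0 → [-4.5, -4]
midpoint -4.25: p = 0.109375 > 0 → [-4.5, -4.25]
midpoint -4.375: p = -1.146484 < 0 → [-4.375, -4.25]
midpoint -4.3125: p = -0.4915 < 0 → [-4.3125, -4.25]
midpoint -4.28125: p = -0.1844 < 0 → [-4.28125, -4.25]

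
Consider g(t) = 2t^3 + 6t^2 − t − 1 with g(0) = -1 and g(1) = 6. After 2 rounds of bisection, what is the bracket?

[0.25, 0.5]

m = 0.5, g(m) = 0.25 (+); new bracket [0, 0.5]
m = 0.25, g(m) = -0.84375 (−); new bracket [0.25, 0.5]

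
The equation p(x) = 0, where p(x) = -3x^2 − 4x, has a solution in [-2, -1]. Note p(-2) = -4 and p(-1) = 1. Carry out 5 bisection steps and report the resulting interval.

x = -1.5 gives p = -0.75, negative; keep [-1.5, -1]
x = -1.25 gives p = 0.3125, positive; keep [-1.5, -1.25]
x = -1.375 gives p = -0.171875, negative; keep [-1.375, -1.25]
x = -1.3125 gives p = 0.082, positive; keep [-1.375, -1.3125]
x = -1.34375 gives p = -0.042, negative; keep [-1.34375, -1.3125]

[-1.34375, -1.3125]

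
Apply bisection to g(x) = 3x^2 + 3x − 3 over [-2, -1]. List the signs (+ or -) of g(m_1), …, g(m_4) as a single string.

-++-

m = -1.5, g(m) = -0.75 (−); new bracket [-2, -1.5]
m = -1.75, g(m) = 0.9375 (+); new bracket [-1.75, -1.5]
m = -1.625, g(m) = 0.046875 (+); new bracket [-1.625, -1.5]
m = -1.5625, g(m) = -0.3633 (−); new bracket [-1.625, -1.5625]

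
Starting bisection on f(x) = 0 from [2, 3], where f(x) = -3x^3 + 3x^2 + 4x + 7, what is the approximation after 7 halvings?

2.1328125

x = 2.5 gives f = -11.125, negative; keep [2, 2.5]
x = 2.25 gives f = -2.984375, negative; keep [2, 2.25]
x = 2.125 gives f = 0.259766, positive; keep [2.125, 2.25]
x = 2.1875 gives f = -1.2971, negative; keep [2.125, 2.1875]
x = 2.15625 gives f = -0.5027, negative; keep [2.125, 2.15625]
x = 2.140625 gives f = -0.1175, negative; keep [2.125, 2.140625]
x = 2.1328125 gives f = 0.0721, positive; keep [2.1328125, 2.140625]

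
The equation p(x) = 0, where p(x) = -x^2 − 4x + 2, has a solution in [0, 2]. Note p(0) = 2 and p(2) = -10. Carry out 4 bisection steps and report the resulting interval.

[0.375, 0.5]

m = 1, p(m) = -3 (−); new bracket [0, 1]
m = 0.5, p(m) = -0.25 (−); new bracket [0, 0.5]
m = 0.25, p(m) = 0.9375 (+); new bracket [0.25, 0.5]
m = 0.375, p(m) = 0.3594 (+); new bracket [0.375, 0.5]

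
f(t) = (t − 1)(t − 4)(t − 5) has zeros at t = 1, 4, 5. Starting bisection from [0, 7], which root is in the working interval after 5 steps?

m = 3.5, f(m) = 1.875 (+); new bracket [0, 3.5]
m = 1.75, f(m) = 5.484375 (+); new bracket [0, 1.75]
m = 0.875, f(m) = -1.611328 (−); new bracket [0.875, 1.75]
m = 1.3125, f(m) = 3.0969 (+); new bracket [0.875, 1.3125]
m = 1.09375, f(m) = 1.0643 (+); new bracket [0.875, 1.09375]

1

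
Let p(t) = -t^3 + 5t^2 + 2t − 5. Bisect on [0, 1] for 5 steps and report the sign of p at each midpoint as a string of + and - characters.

---++

m = 0.5, p(m) = -2.875 (−); new bracket [0.5, 1]
m = 0.75, p(m) = -1.109375 (−); new bracket [0.75, 1]
m = 0.875, p(m) = -0.091797 (−); new bracket [0.875, 1]
m = 0.9375, p(m) = 0.4456 (+); new bracket [0.875, 0.9375]
m = 0.90625, p(m) = 0.1747 (+); new bracket [0.875, 0.90625]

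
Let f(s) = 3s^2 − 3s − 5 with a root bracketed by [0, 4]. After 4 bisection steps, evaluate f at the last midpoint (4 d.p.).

-1.0625

midpoint 2: f = 1 > 0 → [0, 2]
midpoint 1: f = -5 < 0 → [1, 2]
midpoint 1.5: f = -2.75 < 0 → [1.5, 2]
midpoint 1.75: f = -1.0625 < 0 → [1.75, 2]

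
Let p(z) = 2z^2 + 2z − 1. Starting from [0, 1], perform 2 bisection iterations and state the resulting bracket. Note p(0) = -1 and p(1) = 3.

z = 0.5 gives p = 0.5, positive; keep [0, 0.5]
z = 0.25 gives p = -0.375, negative; keep [0.25, 0.5]

[0.25, 0.5]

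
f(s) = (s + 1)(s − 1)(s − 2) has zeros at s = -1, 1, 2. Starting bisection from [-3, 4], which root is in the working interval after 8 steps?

-1

midpoint 0.5: f = 1.125 > 0 → [-3, 0.5]
midpoint -1.25: f = -1.828125 < 0 → [-1.25, 0.5]
midpoint -0.375: f = 2.041016 > 0 → [-1.25, -0.375]
midpoint -0.8125: f = 0.9558 > 0 → [-1.25, -0.8125]
midpoint -1.03125: f = -0.1924 < 0 → [-1.03125, -0.8125]
midpoint -0.921875: f = 0.4387 > 0 → [-1.03125, -0.921875]
midpoint -0.9765625: f = 0.1379 > 0 → [-1.03125, -0.9765625]
midpoint -1.00390625: f = -0.0235 < 0 → [-1.00390625, -0.9765625]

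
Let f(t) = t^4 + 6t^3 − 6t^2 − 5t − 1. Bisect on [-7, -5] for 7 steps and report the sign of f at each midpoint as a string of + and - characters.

midpoint -6: f = -187 < 0 → [-7, -6]
midpoint -6.5: f = -84.6875 < 0 → [-7, -6.5]
midpoint -6.75: f = -9.964844 < 0 → [-7, -6.75]
midpoint -6.875: f = 34.1135 > 0 → [-6.875, -6.75]
midpoint -6.8125: f = 11.489 > 0 → [-6.8125, -6.75]
midpoint -6.78125: f = 0.6177 > 0 → [-6.78125, -6.75]
midpoint -6.765625: f = -4.7094 < 0 → [-6.78125, -6.765625]

---+++-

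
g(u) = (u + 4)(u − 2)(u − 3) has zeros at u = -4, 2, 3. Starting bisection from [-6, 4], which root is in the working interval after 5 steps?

-4

midpoint -1: g = 36 > 0 → [-6, -1]
midpoint -3.5: g = 17.875 > 0 → [-6, -3.5]
midpoint -4.75: g = -39.234375 < 0 → [-4.75, -3.5]
midpoint -4.125: g = -5.4551 < 0 → [-4.125, -3.5]
midpoint -3.8125: g = 7.4246 > 0 → [-4.125, -3.8125]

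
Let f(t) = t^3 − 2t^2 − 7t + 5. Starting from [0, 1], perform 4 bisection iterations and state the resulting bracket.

[0.625, 0.6875]

t = 0.5 gives f = 1.125, positive; keep [0.5, 1]
t = 0.75 gives f = -0.953125, negative; keep [0.5, 0.75]
t = 0.625 gives f = 0.087891, positive; keep [0.625, 0.75]
t = 0.6875 gives f = -0.4329, negative; keep [0.625, 0.6875]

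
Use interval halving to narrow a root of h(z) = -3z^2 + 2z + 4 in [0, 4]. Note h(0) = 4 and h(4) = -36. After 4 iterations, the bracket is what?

m = 2, h(m) = -4 (−); new bracket [0, 2]
m = 1, h(m) = 3 (+); new bracket [1, 2]
m = 1.5, h(m) = 0.25 (+); new bracket [1.5, 2]
m = 1.75, h(m) = -1.6875 (−); new bracket [1.5, 1.75]

[1.5, 1.75]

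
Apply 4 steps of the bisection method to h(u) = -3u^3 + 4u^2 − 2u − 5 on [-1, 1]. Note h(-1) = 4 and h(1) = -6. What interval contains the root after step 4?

u = 0 gives h = -5, negative; keep [-1, 0]
u = -0.5 gives h = -2.625, negative; keep [-1, -0.5]
u = -0.75 gives h = 0.015625, positive; keep [-0.75, -0.5]
u = -0.625 gives h = -1.4551, negative; keep [-0.75, -0.625]

[-0.75, -0.625]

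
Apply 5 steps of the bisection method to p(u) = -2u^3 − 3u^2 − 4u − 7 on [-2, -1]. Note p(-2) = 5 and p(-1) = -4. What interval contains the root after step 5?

[-1.625, -1.59375]

p(-1.5) = -1 < 0, so the root lies in [-2, -1.5]
p(-1.75) = 1.53125 > 0, so the root lies in [-1.75, -1.5]
p(-1.625) = 0.160156 > 0, so the root lies in [-1.625, -1.5]
p(-1.5625) = -0.4448 < 0, so the root lies in [-1.625, -1.5625]
p(-1.59375) = -0.1487 < 0, so the root lies in [-1.625, -1.59375]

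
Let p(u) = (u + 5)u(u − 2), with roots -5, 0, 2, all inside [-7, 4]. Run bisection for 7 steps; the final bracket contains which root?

midpoint -1.5: p = 18.375 > 0 → [-7, -1.5]
midpoint -4.25: p = 19.921875 > 0 → [-7, -4.25]
midpoint -5.625: p = -26.806641 < 0 → [-5.625, -4.25]
midpoint -4.9375: p = 2.1409 > 0 → [-5.625, -4.9375]
midpoint -5.28125: p = -10.8152 < 0 → [-5.28125, -4.9375]
midpoint -5.109375: p = -3.973 < 0 → [-5.109375, -4.9375]
midpoint -5.0234375: p = -0.8269 < 0 → [-5.0234375, -4.9375]

-5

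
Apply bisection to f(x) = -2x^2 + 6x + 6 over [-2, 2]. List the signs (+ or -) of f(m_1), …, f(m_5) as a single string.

x = 0 gives f = 6, positive; keep [-2, 0]
x = -1 gives f = -2, negative; keep [-1, 0]
x = -0.5 gives f = 2.5, positive; keep [-1, -0.5]
x = -0.75 gives f = 0.375, positive; keep [-1, -0.75]
x = -0.875 gives f = -0.7812, negative; keep [-0.875, -0.75]

+-++-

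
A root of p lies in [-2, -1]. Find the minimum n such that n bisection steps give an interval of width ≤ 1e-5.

17

Width after n steps is 1/2^n. Need 2^n ≥ 1/1e-5 = 100000.
2^16 = 65536 < 100000 ≤ 2^17 = 131072, so n = 17.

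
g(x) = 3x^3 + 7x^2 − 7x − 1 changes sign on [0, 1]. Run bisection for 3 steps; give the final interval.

x = 0.5 gives g = -2.375, negative; keep [0.5, 1]
x = 0.75 gives g = -1.046875, negative; keep [0.75, 1]
x = 0.875 gives g = 0.244141, positive; keep [0.75, 0.875]

[0.75, 0.875]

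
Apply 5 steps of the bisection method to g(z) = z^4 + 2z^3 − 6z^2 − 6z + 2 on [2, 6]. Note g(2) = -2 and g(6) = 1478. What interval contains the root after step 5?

g(4) = 266 > 0, so the root lies in [2, 4]
g(3) = 65 > 0, so the root lies in [2, 3]
g(2.5) = 19.8125 > 0, so the root lies in [2, 2.5]
g(2.25) = 6.5352 > 0, so the root lies in [2, 2.25]
g(2.125) = 1.7385 > 0, so the root lies in [2, 2.125]

[2, 2.125]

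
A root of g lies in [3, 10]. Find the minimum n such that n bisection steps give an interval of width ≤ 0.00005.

Width after n steps is 7/2^n. Need 2^n ≥ 7/0.00005 = 140000.
2^17 = 131072 < 140000 ≤ 2^18 = 262144, so n = 18.

18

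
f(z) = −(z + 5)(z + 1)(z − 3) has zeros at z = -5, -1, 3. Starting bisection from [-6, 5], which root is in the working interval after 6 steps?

3

midpoint -0.5: f = 7.875 > 0 → [-0.5, 5]
midpoint 2.25: f = 17.671875 > 0 → [2.25, 5]
midpoint 3.625: f = -24.931641 < 0 → [2.25, 3.625]
midpoint 2.9375: f = 1.9534 > 0 → [2.9375, 3.625]
midpoint 3.28125: f = -9.9715 < 0 → [2.9375, 3.28125]
midpoint 3.109375: f = -3.6449 < 0 → [2.9375, 3.109375]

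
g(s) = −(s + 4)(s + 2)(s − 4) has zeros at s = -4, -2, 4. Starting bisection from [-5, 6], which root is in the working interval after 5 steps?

g(0.5) = 39.375 > 0, so the root lies in [0.5, 6]
g(3.25) = 28.546875 > 0, so the root lies in [3.25, 6]
g(4.625) = -35.712891 < 0, so the root lies in [3.25, 4.625]
g(3.9375) = 2.9456 > 0, so the root lies in [3.9375, 4.625]
g(4.28125) = -14.6297 < 0, so the root lies in [3.9375, 4.28125]

4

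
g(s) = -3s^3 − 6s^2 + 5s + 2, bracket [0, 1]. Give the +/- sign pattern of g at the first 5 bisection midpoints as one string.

m = 0.5, g(m) = 2.625 (+); new bracket [0.5, 1]
m = 0.75, g(m) = 1.109375 (+); new bracket [0.75, 1]
m = 0.875, g(m) = -0.228516 (−); new bracket [0.75, 0.875]
m = 0.8125, g(m) = 0.4924 (+); new bracket [0.8125, 0.875]
m = 0.84375, g(m) = 0.1452 (+); new bracket [0.84375, 0.875]

++-++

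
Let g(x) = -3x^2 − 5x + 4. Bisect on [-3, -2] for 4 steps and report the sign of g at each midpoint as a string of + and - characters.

x = -2.5 gives g = -2.25, negative; keep [-2.5, -2]
x = -2.25 gives g = 0.0625, positive; keep [-2.5, -2.25]
x = -2.375 gives g = -1.046875, negative; keep [-2.375, -2.25]
x = -2.3125 gives g = -0.4805, negative; keep [-2.3125, -2.25]

-+--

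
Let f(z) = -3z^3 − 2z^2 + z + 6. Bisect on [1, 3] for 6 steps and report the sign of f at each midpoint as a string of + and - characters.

---+--

midpoint 2: f = -24 < 0 → [1, 2]
midpoint 1.5: f = -7.125 < 0 → [1, 1.5]
midpoint 1.25: f = -1.734375 < 0 → [1, 1.25]
midpoint 1.125: f = 0.3223 > 0 → [1.125, 1.25]
midpoint 1.1875: f = -0.6565 < 0 → [1.125, 1.1875]
midpoint 1.15625: f = -0.155 < 0 → [1.125, 1.15625]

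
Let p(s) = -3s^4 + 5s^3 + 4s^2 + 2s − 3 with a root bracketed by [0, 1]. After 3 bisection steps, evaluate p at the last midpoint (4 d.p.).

0.5754

midpoint 0.5: p = -0.5625 < 0 → [0.5, 1]
midpoint 0.75: p = 1.910156 > 0 → [0.5, 0.75]
midpoint 0.625: p = 0.575439 > 0 → [0.5, 0.625]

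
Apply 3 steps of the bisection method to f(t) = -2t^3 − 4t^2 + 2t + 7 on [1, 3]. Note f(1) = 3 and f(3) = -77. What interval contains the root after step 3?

t = 2 gives f = -21, negative; keep [1, 2]
t = 1.5 gives f = -5.75, negative; keep [1, 1.5]
t = 1.25 gives f = -0.65625, negative; keep [1, 1.25]

[1, 1.25]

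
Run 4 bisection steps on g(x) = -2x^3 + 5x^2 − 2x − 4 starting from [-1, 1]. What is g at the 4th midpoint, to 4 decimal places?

-0.3086

g(0) = -4 < 0, so the root lies in [-1, 0]
g(-0.5) = -1.5 < 0, so the root lies in [-1, -0.5]
g(-0.75) = 1.15625 > 0, so the root lies in [-0.75, -0.5]
g(-0.625) = -0.3086 < 0, so the root lies in [-0.75, -0.625]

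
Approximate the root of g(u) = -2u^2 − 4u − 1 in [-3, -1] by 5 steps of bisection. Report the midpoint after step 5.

midpoint -2: g = -1 < 0 → [-2, -1]
midpoint -1.5: g = 0.5 > 0 → [-2, -1.5]
midpoint -1.75: g = -0.125 < 0 → [-1.75, -1.5]
midpoint -1.625: g = 0.2188 > 0 → [-1.75, -1.625]
midpoint -1.6875: g = 0.0547 > 0 → [-1.75, -1.6875]

-1.6875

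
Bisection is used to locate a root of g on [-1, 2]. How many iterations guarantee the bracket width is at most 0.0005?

13

Width after n steps is 3/2^n. Need 2^n ≥ 3/0.0005 = 6000.
2^12 = 4096 < 6000 ≤ 2^13 = 8192, so n = 13.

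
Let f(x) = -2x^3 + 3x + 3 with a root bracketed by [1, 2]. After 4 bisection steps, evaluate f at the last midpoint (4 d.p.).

0.0581

x = 1.5 gives f = 0.75, positive; keep [1.5, 2]
x = 1.75 gives f = -2.46875, negative; keep [1.5, 1.75]
x = 1.625 gives f = -0.707031, negative; keep [1.5, 1.625]
x = 1.5625 gives f = 0.0581, positive; keep [1.5625, 1.625]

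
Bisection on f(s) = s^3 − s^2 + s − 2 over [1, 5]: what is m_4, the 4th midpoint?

1.25

m = 3, f(m) = 19 (+); new bracket [1, 3]
m = 2, f(m) = 4 (+); new bracket [1, 2]
m = 1.5, f(m) = 0.625 (+); new bracket [1, 1.5]
m = 1.25, f(m) = -0.3594 (−); new bracket [1.25, 1.5]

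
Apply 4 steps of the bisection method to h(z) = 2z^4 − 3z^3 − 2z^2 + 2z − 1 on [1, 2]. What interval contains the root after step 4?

[1.8125, 1.875]

m = 1.5, h(m) = -2.5 (−); new bracket [1.5, 2]
m = 1.75, h(m) = -0.945312 (−); new bracket [1.75, 2]
m = 1.875, h(m) = 0.662598 (+); new bracket [1.75, 1.875]
m = 1.8125, h(m) = -0.2238 (−); new bracket [1.8125, 1.875]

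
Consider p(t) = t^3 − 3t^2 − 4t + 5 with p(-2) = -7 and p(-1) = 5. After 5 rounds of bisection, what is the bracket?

[-1.59375, -1.5625]

midpoint -1.5: p = 0.875 > 0 → [-2, -1.5]
midpoint -1.75: p = -2.546875 < 0 → [-1.75, -1.5]
midpoint -1.625: p = -0.712891 < 0 → [-1.625, -1.5]
midpoint -1.5625: p = 0.1111 > 0 → [-1.625, -1.5625]
midpoint -1.59375: p = -0.2933 < 0 → [-1.59375, -1.5625]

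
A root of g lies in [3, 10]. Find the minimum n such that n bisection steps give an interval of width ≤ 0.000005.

21

Width after n steps is 7/2^n. Need 2^n ≥ 7/0.000005 = 1400000.
2^20 = 1048576 < 1400000 ≤ 2^21 = 2097152, so n = 21.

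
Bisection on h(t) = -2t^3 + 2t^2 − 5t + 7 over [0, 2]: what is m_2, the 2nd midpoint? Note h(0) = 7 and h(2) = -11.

1.5

h(1) = 2 > 0, so the root lies in [1, 2]
h(1.5) = -2.75 < 0, so the root lies in [1, 1.5]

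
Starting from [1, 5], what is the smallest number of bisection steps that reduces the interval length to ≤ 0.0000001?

Width after n steps is 4/2^n. Need 2^n ≥ 4/0.0000001 = 40000000.
2^25 = 33554432 < 40000000 ≤ 2^26 = 67108864, so n = 26.

26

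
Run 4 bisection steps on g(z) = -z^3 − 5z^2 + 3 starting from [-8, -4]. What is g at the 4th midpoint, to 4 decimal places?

midpoint -6: g = 39 > 0 → [-6, -4]
midpoint -5: g = 3 > 0 → [-5, -4]
midpoint -4.5: g = -7.125 < 0 → [-5, -4.5]
midpoint -4.75: g = -2.6406 < 0 → [-5, -4.75]

-2.6406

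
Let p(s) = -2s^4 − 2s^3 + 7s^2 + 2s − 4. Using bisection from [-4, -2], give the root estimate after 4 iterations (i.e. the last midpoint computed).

-2.125

p(-3) = -55 < 0, so the root lies in [-3, -2]
p(-2.5) = -12.125 < 0, so the root lies in [-2.5, -2]
p(-2.25) = -1.539062 < 0, so the root lies in [-2.25, -2]
p(-2.125) = 1.769 > 0, so the root lies in [-2.25, -2.125]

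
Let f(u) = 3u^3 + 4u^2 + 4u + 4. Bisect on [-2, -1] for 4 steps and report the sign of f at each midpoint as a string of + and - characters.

midpoint -1.5: f = -3.125 < 0 → [-1.5, -1]
midpoint -1.25: f = -0.609375 < 0 → [-1.25, -1]
midpoint -1.125: f = 0.291016 > 0 → [-1.25, -1.125]
midpoint -1.1875: f = -0.1331 < 0 → [-1.1875, -1.125]

--+-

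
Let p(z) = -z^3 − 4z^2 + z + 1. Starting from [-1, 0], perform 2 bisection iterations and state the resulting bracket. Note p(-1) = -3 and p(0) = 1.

z = -0.5 gives p = -0.375, negative; keep [-0.5, 0]
z = -0.25 gives p = 0.515625, positive; keep [-0.5, -0.25]

[-0.5, -0.25]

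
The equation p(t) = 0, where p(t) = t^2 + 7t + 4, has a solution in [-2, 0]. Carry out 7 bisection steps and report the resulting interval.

p(-1) = -2 < 0, so the root lies in [-1, 0]
p(-0.5) = 0.75 > 0, so the root lies in [-1, -0.5]
p(-0.75) = -0.6875 < 0, so the root lies in [-0.75, -0.5]
p(-0.625) = 0.0156 > 0, so the root lies in [-0.75, -0.625]
p(-0.6875) = -0.3398 < 0, so the root lies in [-0.6875, -0.625]
p(-0.65625) = -0.1631 < 0, so the root lies in [-0.65625, -0.625]
p(-0.640625) = -0.074 < 0, so the root lies in [-0.640625, -0.625]

[-0.640625, -0.625]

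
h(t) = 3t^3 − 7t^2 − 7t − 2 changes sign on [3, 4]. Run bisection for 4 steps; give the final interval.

t = 3.5 gives h = 16.375, positive; keep [3, 3.5]
t = 3.25 gives h = 4.296875, positive; keep [3, 3.25]
t = 3.125 gives h = -0.681641, negative; keep [3.125, 3.25]
t = 3.1875 gives h = 1.7229, positive; keep [3.125, 3.1875]

[3.125, 3.1875]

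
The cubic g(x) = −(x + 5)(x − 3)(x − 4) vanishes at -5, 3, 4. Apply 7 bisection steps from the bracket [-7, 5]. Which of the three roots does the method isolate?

x = -1 gives g = -80, negative; keep [-7, -1]
x = -4 gives g = -56, negative; keep [-7, -4]
x = -5.5 gives g = 40.375, positive; keep [-5.5, -4]
x = -4.75 gives g = -16.9531, negative; keep [-5.5, -4.75]
x = -5.125 gives g = 9.2676, positive; keep [-5.125, -4.75]
x = -4.9375 gives g = -4.4338, negative; keep [-5.125, -4.9375]
x = -5.03125 gives g = 2.2666, positive; keep [-5.03125, -4.9375]

-5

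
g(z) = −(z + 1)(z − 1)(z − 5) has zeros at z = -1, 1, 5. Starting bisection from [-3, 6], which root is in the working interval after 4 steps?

5

m = 1.5, g(m) = 4.375 (+); new bracket [1.5, 6]
m = 3.75, g(m) = 16.328125 (+); new bracket [3.75, 6]
m = 4.875, g(m) = 2.845703 (+); new bracket [4.875, 6]
m = 5.4375, g(m) = -12.4978 (−); new bracket [4.875, 5.4375]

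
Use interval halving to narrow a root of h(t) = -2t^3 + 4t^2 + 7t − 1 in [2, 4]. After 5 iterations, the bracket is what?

[3.0625, 3.125]

h(3) = 2 > 0, so the root lies in [3, 4]
h(3.5) = -13.25 < 0, so the root lies in [3, 3.5]
h(3.25) = -4.65625 < 0, so the root lies in [3, 3.25]
h(3.125) = -1.0977 < 0, so the root lies in [3, 3.125]
h(3.0625) = 0.5073 > 0, so the root lies in [3.0625, 3.125]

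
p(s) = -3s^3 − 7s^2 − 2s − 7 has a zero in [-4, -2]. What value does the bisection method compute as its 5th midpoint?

-2.4375

m = -3, p(m) = 17 (+); new bracket [-3, -2]
m = -2.5, p(m) = 1.125 (+); new bracket [-2.5, -2]
m = -2.25, p(m) = -3.765625 (−); new bracket [-2.5, -2.25]
m = -2.375, p(m) = -1.5449 (−); new bracket [-2.5, -2.375]
m = -2.4375, p(m) = -0.2683 (−); new bracket [-2.5, -2.4375]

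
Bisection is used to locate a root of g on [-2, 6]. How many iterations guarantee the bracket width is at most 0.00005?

18

Width after n steps is 8/2^n. Need 2^n ≥ 8/0.00005 = 160000.
2^17 = 131072 < 160000 ≤ 2^18 = 262144, so n = 18.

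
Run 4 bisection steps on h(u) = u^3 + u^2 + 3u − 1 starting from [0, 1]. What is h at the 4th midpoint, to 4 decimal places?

0.0657

h(0.5) = 0.875 > 0, so the root lies in [0, 0.5]
h(0.25) = -0.171875 < 0, so the root lies in [0.25, 0.5]
h(0.375) = 0.318359 > 0, so the root lies in [0.25, 0.375]
h(0.3125) = 0.0657 > 0, so the root lies in [0.25, 0.3125]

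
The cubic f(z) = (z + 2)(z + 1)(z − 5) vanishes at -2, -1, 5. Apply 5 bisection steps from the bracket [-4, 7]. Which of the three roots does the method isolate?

m = 1.5, f(m) = -30.625 (−); new bracket [1.5, 7]
m = 4.25, f(m) = -24.609375 (−); new bracket [4.25, 7]
m = 5.625, f(m) = 31.572266 (+); new bracket [4.25, 5.625]
m = 4.9375, f(m) = -2.5745 (−); new bracket [4.9375, 5.625]
m = 5.28125, f(m) = 12.8631 (+); new bracket [4.9375, 5.28125]

5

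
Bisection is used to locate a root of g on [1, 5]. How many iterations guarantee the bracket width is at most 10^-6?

Width after n steps is 4/2^n. Need 2^n ≥ 4/10^-6 = 4000000.
2^21 = 2097152 < 4000000 ≤ 2^22 = 4194304, so n = 22.

22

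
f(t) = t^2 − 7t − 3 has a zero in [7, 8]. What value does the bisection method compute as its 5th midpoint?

7.40625

m = 7.5, f(m) = 0.75 (+); new bracket [7, 7.5]
m = 7.25, f(m) = -1.1875 (−); new bracket [7.25, 7.5]
m = 7.375, f(m) = -0.234375 (−); new bracket [7.375, 7.5]
m = 7.4375, f(m) = 0.2539 (+); new bracket [7.375, 7.4375]
m = 7.40625, f(m) = 0.0088 (+); new bracket [7.375, 7.40625]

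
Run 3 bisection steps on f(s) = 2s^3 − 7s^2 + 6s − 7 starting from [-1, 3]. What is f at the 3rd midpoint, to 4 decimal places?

f(1) = -6 < 0, so the root lies in [1, 3]
f(2) = -7 < 0, so the root lies in [2, 3]
f(2.5) = -4.5 < 0, so the root lies in [2.5, 3]

-4.5000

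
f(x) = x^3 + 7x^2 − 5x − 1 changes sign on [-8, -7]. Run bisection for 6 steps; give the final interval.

f(-7.5) = 8.375 > 0, so the root lies in [-8, -7.5]
f(-7.75) = -7.296875 < 0, so the root lies in [-7.75, -7.5]
f(-7.625) = 0.787109 > 0, so the root lies in [-7.75, -7.625]
f(-7.6875) = -3.1921 < 0, so the root lies in [-7.6875, -7.625]
f(-7.65625) = -1.1869 < 0, so the root lies in [-7.65625, -7.625]
f(-7.640625) = -0.196 < 0, so the root lies in [-7.640625, -7.625]

[-7.640625, -7.625]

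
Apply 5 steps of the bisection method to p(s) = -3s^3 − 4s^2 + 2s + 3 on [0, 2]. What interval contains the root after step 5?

[0.8125, 0.875]

m = 1, p(m) = -2 (−); new bracket [0, 1]
m = 0.5, p(m) = 2.625 (+); new bracket [0.5, 1]
m = 0.75, p(m) = 0.984375 (+); new bracket [0.75, 1]
m = 0.875, p(m) = -0.3223 (−); new bracket [0.75, 0.875]
m = 0.8125, p(m) = 0.3752 (+); new bracket [0.8125, 0.875]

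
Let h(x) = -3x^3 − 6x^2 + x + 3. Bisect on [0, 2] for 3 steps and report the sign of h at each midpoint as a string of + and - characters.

-+-

h(1) = -5 < 0, so the root lies in [0, 1]
h(0.5) = 1.625 > 0, so the root lies in [0.5, 1]
h(0.75) = -0.890625 < 0, so the root lies in [0.5, 0.75]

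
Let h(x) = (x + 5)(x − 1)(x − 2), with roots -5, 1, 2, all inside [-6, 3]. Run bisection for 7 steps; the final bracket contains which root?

-5

h(-1.5) = 30.625 > 0, so the root lies in [-6, -1.5]
h(-3.75) = 34.140625 > 0, so the root lies in [-6, -3.75]
h(-4.875) = 5.048828 > 0, so the root lies in [-6, -4.875]
h(-5.4375) = -20.947 < 0, so the root lies in [-5.4375, -4.875]
h(-5.15625) = -6.8837 < 0, so the root lies in [-5.15625, -4.875]
h(-5.015625) = -0.6594 < 0, so the root lies in [-5.015625, -4.875]
h(-4.9453125) = 2.2582 > 0, so the root lies in [-5.015625, -4.9453125]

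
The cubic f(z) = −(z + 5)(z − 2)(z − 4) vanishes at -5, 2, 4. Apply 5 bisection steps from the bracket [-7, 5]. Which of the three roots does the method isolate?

f(-1) = -60 < 0, so the root lies in [-7, -1]
f(-4) = -48 < 0, so the root lies in [-7, -4]
f(-5.5) = 35.625 > 0, so the root lies in [-5.5, -4]
f(-4.75) = -14.7656 < 0, so the root lies in [-5.5, -4.75]
f(-5.125) = 8.127 > 0, so the root lies in [-5.125, -4.75]

-5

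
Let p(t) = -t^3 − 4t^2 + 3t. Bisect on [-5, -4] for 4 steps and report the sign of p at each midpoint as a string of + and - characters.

t = -4.5 gives p = -3.375, negative; keep [-5, -4.5]
t = -4.75 gives p = 2.671875, positive; keep [-4.75, -4.5]
t = -4.625 gives p = -0.505859, negative; keep [-4.75, -4.625]
t = -4.6875 gives p = 1.0437, positive; keep [-4.6875, -4.625]

-+-+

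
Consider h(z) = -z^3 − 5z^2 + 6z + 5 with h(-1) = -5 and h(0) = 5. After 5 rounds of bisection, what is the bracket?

[-0.59375, -0.5625]

midpoint -0.5: h = 0.875 > 0 → [-1, -0.5]
midpoint -0.75: h = -1.890625 < 0 → [-0.75, -0.5]
midpoint -0.625: h = -0.458984 < 0 → [-0.625, -0.5]
midpoint -0.5625: h = 0.2209 > 0 → [-0.625, -0.5625]
midpoint -0.59375: h = -0.1159 < 0 → [-0.59375, -0.5625]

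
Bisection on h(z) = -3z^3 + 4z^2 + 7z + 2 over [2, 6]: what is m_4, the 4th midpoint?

2.25

z = 4 gives h = -98, negative; keep [2, 4]
z = 3 gives h = -22, negative; keep [2, 3]
z = 2.5 gives h = -2.375, negative; keep [2, 2.5]
z = 2.25 gives h = 3.8281, positive; keep [2.25, 2.5]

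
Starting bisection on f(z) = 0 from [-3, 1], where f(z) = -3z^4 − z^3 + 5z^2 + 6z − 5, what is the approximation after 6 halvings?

z = -1 gives f = -8, negative; keep [-1, 1]
z = 0 gives f = -5, negative; keep [0, 1]
z = 0.5 gives f = -1.0625, negative; keep [0.5, 1]
z = 0.75 gives f = 0.9414, positive; keep [0.5, 0.75]
z = 0.625 gives f = 0.0012, positive; keep [0.5, 0.625]
z = 0.5625 gives f = -0.5213, negative; keep [0.5625, 0.625]

0.5625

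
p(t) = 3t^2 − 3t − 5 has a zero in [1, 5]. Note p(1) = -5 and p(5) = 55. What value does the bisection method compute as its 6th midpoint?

1.9375

p(3) = 13 > 0, so the root lies in [1, 3]
p(2) = 1 > 0, so the root lies in [1, 2]
p(1.5) = -2.75 < 0, so the root lies in [1.5, 2]
p(1.75) = -1.0625 < 0, so the root lies in [1.75, 2]
p(1.875) = -0.0781 < 0, so the root lies in [1.875, 2]
p(1.9375) = 0.4492 > 0, so the root lies in [1.875, 1.9375]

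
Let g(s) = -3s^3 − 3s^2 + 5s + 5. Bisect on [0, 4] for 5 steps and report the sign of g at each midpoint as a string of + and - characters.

-+-+-

midpoint 2: g = -21 < 0 → [0, 2]
midpoint 1: g = 4 > 0 → [1, 2]
midpoint 1.5: g = -4.375 < 0 → [1, 1.5]
midpoint 1.25: g = 0.7031 > 0 → [1.25, 1.5]
midpoint 1.375: g = -1.5957 < 0 → [1.25, 1.375]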